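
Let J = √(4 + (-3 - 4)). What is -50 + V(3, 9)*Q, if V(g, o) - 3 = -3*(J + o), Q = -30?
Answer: 670 + 90*I*√3 ≈ 670.0 + 155.88*I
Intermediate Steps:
J = I*√3 (J = √(4 - 7) = √(-3) = I*√3 ≈ 1.732*I)
V(g, o) = 3 - 3*o - 3*I*√3 (V(g, o) = 3 - 3*(I*√3 + o) = 3 - 3*(o + I*√3) = 3 + (-3*o - 3*I*√3) = 3 - 3*o - 3*I*√3)
-50 + V(3, 9)*Q = -50 + (3 - 3*9 - 3*I*√3)*(-30) = -50 + (3 - 27 - 3*I*√3)*(-30) = -50 + (-24 - 3*I*√3)*(-30) = -50 + (720 + 90*I*√3) = 670 + 90*I*√3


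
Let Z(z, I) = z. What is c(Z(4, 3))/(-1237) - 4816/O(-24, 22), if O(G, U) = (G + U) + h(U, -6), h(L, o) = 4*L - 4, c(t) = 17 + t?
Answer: -2979557/50717 ≈ -58.749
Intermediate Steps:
h(L, o) = -4 + 4*L
O(G, U) = -4 + G + 5*U (O(G, U) = (G + U) + (-4 + 4*U) = -4 + G + 5*U)
c(Z(4, 3))/(-1237) - 4816/O(-24, 22) = (17 + 4)/(-1237) - 4816/(-4 - 24 + 5*22) = 21*(-1/1237) - 4816/(-4 - 24 + 110) = -21/1237 - 4816/82 = -21/1237 - 4816*1/82 = -21/1237 - 2408/41 = -2979557/50717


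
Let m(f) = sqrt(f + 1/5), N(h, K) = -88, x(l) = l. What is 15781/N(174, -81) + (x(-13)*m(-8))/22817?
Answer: -15781/88 - 13*I*sqrt(195)/114085 ≈ -179.33 - 0.0015912*I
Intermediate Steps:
m(f) = sqrt(1/5 + f) (m(f) = sqrt(f + 1/5) = sqrt(1/5 + f))
15781/N(174, -81) + (x(-13)*m(-8))/22817 = 15781/(-88) - 13*sqrt(5 + 25*(-8))/5/22817 = 15781*(-1/88) - 13*sqrt(5 - 200)/5*(1/22817) = -15781/88 - 13*sqrt(-195)/5*(1/22817) = -15781/88 - 13*I*sqrt(195)/5*(1/22817) = -15781/88 - 13*I*sqrt(195)/114085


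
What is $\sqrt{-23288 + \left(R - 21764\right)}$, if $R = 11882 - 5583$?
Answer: $i \sqrt{38753} \approx 196.86 i$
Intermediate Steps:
$R = 6299$ ($R = 11882 - 5583 = 6299$)
$\sqrt{-23288 + \left(R - 21764\right)} = \sqrt{-23288 + \left(6299 - 21764\right)} = \sqrt{-23288 - 15465} = \sqrt{-38753} = i \sqrt{38753}$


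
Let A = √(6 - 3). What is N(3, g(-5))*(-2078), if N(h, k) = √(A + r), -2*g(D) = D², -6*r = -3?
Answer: -1039*√(2 + 4*√3) ≈ -3104.5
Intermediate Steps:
r = ½ (r = -⅙*(-3) = ½ ≈ 0.50000)
g(D) = -D²/2
A = √3 ≈ 1.7320
N(h, k) = √(½ + √3) (N(h, k) = √(√3 + ½) = √(½ + √3))
N(3, g(-5))*(-2078) = (√(2 + 4*√3)/2)*(-2078) = -1039*√(2 + 4*√3)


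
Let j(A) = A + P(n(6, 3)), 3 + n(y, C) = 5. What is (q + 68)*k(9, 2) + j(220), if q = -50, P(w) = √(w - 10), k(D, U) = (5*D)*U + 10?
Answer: 2020 + 2*I*√2 ≈ 2020.0 + 2.8284*I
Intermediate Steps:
n(y, C) = 2 (n(y, C) = -3 + 5 = 2)
k(D, U) = 10 + 5*D*U (k(D, U) = 5*D*U + 10 = 10 + 5*D*U)
P(w) = √(-10 + w)
j(A) = A + 2*I*√2 (j(A) = A + √(-10 + 2) = A + √(-8) = A + 2*I*√2)
(q + 68)*k(9, 2) + j(220) = (-50 + 68)*(10 + 5*9*2) + (220 + 2*I*√2) = 18*(10 + 90) + (220 + 2*I*√2) = 18*100 + (220 + 2*I*√2) = 1800 + (220 + 2*I*√2) = 2020 + 2*I*√2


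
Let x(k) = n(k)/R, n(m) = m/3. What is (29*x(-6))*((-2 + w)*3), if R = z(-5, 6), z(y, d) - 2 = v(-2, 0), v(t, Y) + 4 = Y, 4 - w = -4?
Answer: 522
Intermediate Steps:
w = 8 (w = 4 - 1*(-4) = 4 + 4 = 8)
v(t, Y) = -4 + Y
z(y, d) = -2 (z(y, d) = 2 + (-4 + 0) = 2 - 4 = -2)
R = -2
n(m) = m/3 (n(m) = m*(⅓) = m/3)
x(k) = -k/6 (x(k) = (k/3)/(-2) = (k/3)*(-½) = -k/6)
(29*x(-6))*((-2 + w)*3) = (29*(-⅙*(-6)))*((-2 + 8)*3) = (29*1)*(6*3) = 29*18 = 522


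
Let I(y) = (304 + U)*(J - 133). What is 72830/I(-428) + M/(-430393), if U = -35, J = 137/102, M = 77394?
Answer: -3476821426374/1554752103593 ≈ -2.2363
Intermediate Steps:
J = 137/102 (J = 137*(1/102) = 137/102 ≈ 1.3431)
I(y) = -3612401/102 (I(y) = (304 - 35)*(137/102 - 133) = 269*(-13429/102) = -3612401/102)
72830/I(-428) + M/(-430393) = 72830/(-3612401/102) + 77394/(-430393) = 72830*(-102/3612401) + 77394*(-1/430393) = -7428660/3612401 - 77394/430393 = -3476821426374/1554752103593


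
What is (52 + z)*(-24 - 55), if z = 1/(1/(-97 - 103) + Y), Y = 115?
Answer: -94495692/22999 ≈ -4108.7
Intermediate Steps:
z = 200/22999 (z = 1/(1/(-97 - 103) + 115) = 1/(1/(-200) + 115) = 1/(-1/200 + 115) = 1/(22999/200) = 200/22999 ≈ 0.0086960)
(52 + z)*(-24 - 55) = (52 + 200/22999)*(-24 - 55) = (1196148/22999)*(-79) = -94495692/22999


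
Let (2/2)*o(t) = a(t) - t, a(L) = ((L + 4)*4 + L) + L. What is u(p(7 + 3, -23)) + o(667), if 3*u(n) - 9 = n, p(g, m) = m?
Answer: 10039/3 ≈ 3346.3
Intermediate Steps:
a(L) = 16 + 6*L (a(L) = ((4 + L)*4 + L) + L = ((16 + 4*L) + L) + L = (16 + 5*L) + L = 16 + 6*L)
u(n) = 3 + n/3
o(t) = 16 + 5*t (o(t) = (16 + 6*t) - t = 16 + 5*t)
u(p(7 + 3, -23)) + o(667) = (3 + (⅓)*(-23)) + (16 + 5*667) = (3 - 23/3) + (16 + 3335) = -14/3 + 3351 = 10039/3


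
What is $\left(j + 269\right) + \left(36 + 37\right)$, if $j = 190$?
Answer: $532$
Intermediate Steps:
$\left(j + 269\right) + \left(36 + 37\right) = \left(190 + 269\right) + \left(36 + 37\right) = 459 + 73 = 532$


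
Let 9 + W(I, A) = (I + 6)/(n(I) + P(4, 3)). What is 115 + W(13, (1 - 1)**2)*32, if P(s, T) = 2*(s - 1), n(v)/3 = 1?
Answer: -949/9 ≈ -105.44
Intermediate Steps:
n(v) = 3 (n(v) = 3*1 = 3)
P(s, T) = -2 + 2*s (P(s, T) = 2*(-1 + s) = -2 + 2*s)
W(I, A) = -25/3 + I/9 (W(I, A) = -9 + (I + 6)/(3 + (-2 + 2*4)) = -9 + (6 + I)/(3 + (-2 + 8)) = -9 + (6 + I)/(3 + 6) = -9 + (6 + I)/9 = -9 + (6 + I)*(1/9) = -9 + (2/3 + I/9) = -25/3 + I/9)
115 + W(13, (1 - 1)**2)*32 = 115 + (-25/3 + (1/9)*13)*32 = 115 + (-25/3 + 13/9)*32 = 115 - 62/9*32 = 115 - 1984/9 = -949/9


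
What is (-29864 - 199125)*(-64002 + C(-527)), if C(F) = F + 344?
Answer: 14697658965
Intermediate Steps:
C(F) = 344 + F
(-29864 - 199125)*(-64002 + C(-527)) = (-29864 - 199125)*(-64002 + (344 - 527)) = -228989*(-64002 - 183) = -228989*(-64185) = 14697658965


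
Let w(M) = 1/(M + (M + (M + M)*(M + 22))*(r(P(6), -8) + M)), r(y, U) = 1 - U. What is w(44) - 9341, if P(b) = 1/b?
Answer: -2897578199/310200 ≈ -9341.0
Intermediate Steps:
P(b) = 1/b
w(M) = 1/(M + (9 + M)*(M + 2*M*(22 + M))) (w(M) = 1/(M + (M + (M + M)*(M + 22))*((1 - 1*(-8)) + M)) = 1/(M + (M + (2*M)*(22 + M))*((1 + 8) + M)) = 1/(M + (M + 2*M*(22 + M))*(9 + M)) = 1/(M + (9 + M)*(M + 2*M*(22 + M))))
w(44) - 9341 = 1/(44*(406 + 2*44**2 + 63*44)) - 9341 = 1/(44*(406 + 2*1936 + 2772)) - 9341 = 1/(44*(406 + 3872 + 2772)) - 9341 = (1/44)/7050 - 9341 = (1/44)*(1/7050) - 9341 = 1/310200 - 9341 = -2897578199/310200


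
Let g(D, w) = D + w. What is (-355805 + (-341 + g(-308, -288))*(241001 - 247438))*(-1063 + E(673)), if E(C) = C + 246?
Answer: -817295616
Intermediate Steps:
E(C) = 246 + C
(-355805 + (-341 + g(-308, -288))*(241001 - 247438))*(-1063 + E(673)) = (-355805 + (-341 + (-308 - 288))*(241001 - 247438))*(-1063 + (246 + 673)) = (-355805 + (-341 - 596)*(-6437))*(-1063 + 919) = (-355805 - 937*(-6437))*(-144) = (-355805 + 6031469)*(-144) = 5675664*(-144) = -817295616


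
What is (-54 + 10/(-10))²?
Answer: 3025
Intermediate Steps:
(-54 + 10/(-10))² = (-54 + 10*(-⅒))² = (-54 - 1)² = (-55)² = 3025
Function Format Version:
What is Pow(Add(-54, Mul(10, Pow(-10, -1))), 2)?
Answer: 3025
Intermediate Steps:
Pow(Add(-54, Mul(10, Pow(-10, -1))), 2) = Pow(Add(-54, Mul(10, Rational(-1, 10))), 2) = Pow(Add(-54, -1), 2) = Pow(-55, 2) = 3025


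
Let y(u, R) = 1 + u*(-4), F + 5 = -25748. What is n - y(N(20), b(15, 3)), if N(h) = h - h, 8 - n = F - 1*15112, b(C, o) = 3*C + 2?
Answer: 40872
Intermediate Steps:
F = -25753 (F = -5 - 25748 = -25753)
b(C, o) = 2 + 3*C
n = 40873 (n = 8 - (-25753 - 1*15112) = 8 - (-25753 - 15112) = 8 - 1*(-40865) = 8 + 40865 = 40873)
N(h) = 0
y(u, R) = 1 - 4*u
n - y(N(20), b(15, 3)) = 40873 - (1 - 4*0) = 40873 - (1 + 0) = 40873 - 1*1 = 40873 - 1 = 40872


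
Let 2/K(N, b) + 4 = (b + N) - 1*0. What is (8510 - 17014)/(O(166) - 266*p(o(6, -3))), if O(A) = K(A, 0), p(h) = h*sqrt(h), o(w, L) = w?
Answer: 688824/100273705055 + 89048411424*sqrt(6)/100273705055 ≈ 2.1753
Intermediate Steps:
K(N, b) = 2/(-4 + N + b) (K(N, b) = 2/(-4 + ((b + N) - 1*0)) = 2/(-4 + ((N + b) + 0)) = 2/(-4 + (N + b)) = 2/(-4 + N + b))
p(h) = h**(3/2)
O(A) = 2/(-4 + A) (O(A) = 2/(-4 + A + 0) = 2/(-4 + A))
(8510 - 17014)/(O(166) - 266*p(o(6, -3))) = (8510 - 17014)/(2/(-4 + 166) - 1596*sqrt(6)) = -8504/(2/162 - 1596*sqrt(6)) = -8504/(2*(1/162) - 1596*sqrt(6)) = -8504/(1/81 - 1596*sqrt(6))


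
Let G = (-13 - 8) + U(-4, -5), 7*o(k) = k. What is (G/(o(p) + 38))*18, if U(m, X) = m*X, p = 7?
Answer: -6/13 ≈ -0.46154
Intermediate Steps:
U(m, X) = X*m
o(k) = k/7
G = -1 (G = (-13 - 8) - 5*(-4) = -21 + 20 = -1)
(G/(o(p) + 38))*18 = -1/((⅐)*7 + 38)*18 = -1/(1 + 38)*18 = -1/39*18 = -6/13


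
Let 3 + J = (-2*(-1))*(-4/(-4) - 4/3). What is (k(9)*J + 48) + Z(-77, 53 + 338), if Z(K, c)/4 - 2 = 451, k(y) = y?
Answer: 1827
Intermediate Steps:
Z(K, c) = 1812 (Z(K, c) = 8 + 4*451 = 8 + 1804 = 1812)
J = -11/3 (J = -3 + (-2*(-1))*(-4/(-4) - 4/3) = -3 + 2*(-4*(-¼) - 4*⅓) = -3 + 2*(1 - 4/3) = -3 + 2*(-⅓) = -3 - ⅔ = -11/3 ≈ -3.6667)
(k(9)*J + 48) + Z(-77, 53 + 338) = (9*(-11/3) + 48) + 1812 = (-33 + 48) + 1812 = 15 + 1812 = 1827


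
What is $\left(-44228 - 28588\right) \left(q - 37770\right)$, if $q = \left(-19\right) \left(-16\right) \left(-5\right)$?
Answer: $2860940640$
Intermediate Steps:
$q = -1520$ ($q = 304 \left(-5\right) = -1520$)
$\left(-44228 - 28588\right) \left(q - 37770\right) = \left(-44228 - 28588\right) \left(-1520 - 37770\right) = \left(-72816\right) \left(-39290\right) = 2860940640$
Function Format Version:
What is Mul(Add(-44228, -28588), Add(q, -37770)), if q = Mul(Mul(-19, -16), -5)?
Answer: 2860940640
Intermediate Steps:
q = -1520 (q = Mul(304, -5) = -1520)
Mul(Add(-44228, -28588), Add(q, -37770)) = Mul(Add(-44228, -28588), Add(-1520, -37770)) = Mul(-72816, -39290) = 2860940640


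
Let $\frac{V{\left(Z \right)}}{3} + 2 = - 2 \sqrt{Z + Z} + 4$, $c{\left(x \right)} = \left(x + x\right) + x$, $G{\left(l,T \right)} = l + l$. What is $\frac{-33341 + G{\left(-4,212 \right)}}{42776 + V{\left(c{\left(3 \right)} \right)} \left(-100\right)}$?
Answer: $- \frac{21976991}{27692734} + \frac{7503525 \sqrt{2}}{221541872} \approx -0.7457$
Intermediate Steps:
$G{\left(l,T \right)} = 2 l$
$c{\left(x \right)} = 3 x$ ($c{\left(x \right)} = 2 x + x = 3 x$)
$V{\left(Z \right)} = 6 - 6 \sqrt{2} \sqrt{Z}$ ($V{\left(Z \right)} = -6 + 3 \left(- 2 \sqrt{Z + Z} + 4\right) = -6 + 3 \left(- 2 \sqrt{2 Z} + 4\right) = -6 + 3 \left(- 2 \sqrt{2} \sqrt{Z} + 4\right) = -6 + 3 \left(4 - 2 \sqrt{2} \sqrt{Z}\right) = -6 - \left(-12 + 6 \sqrt{2} \sqrt{Z}\right) = 6 - 6 \sqrt{2} \sqrt{Z}$)
$\frac{-33341 + G{\left(-4,212 \right)}}{42776 + V{\left(c{\left(3 \right)} \right)} \left(-100\right)} = \frac{-33341 + 2 \left(-4\right)}{42776 + \left(6 - 6 \sqrt{2} \sqrt{3 \cdot 3}\right) \left(-100\right)} = \frac{-33341 - 8}{42776 + \left(6 - 6 \sqrt{2} \sqrt{9}\right) \left(-100\right)} = - \frac{33349}{42776 + \left(6 - 6 \sqrt{2} \cdot 3\right) \left(-100\right)} = - \frac{33349}{42776 + \left(6 - 18 \sqrt{2}\right) \left(-100\right)} = - \frac{33349}{42776 - \left(600 - 1800 \sqrt{2}\right)} = - \frac{33349}{42176 + 1800 \sqrt{2}}$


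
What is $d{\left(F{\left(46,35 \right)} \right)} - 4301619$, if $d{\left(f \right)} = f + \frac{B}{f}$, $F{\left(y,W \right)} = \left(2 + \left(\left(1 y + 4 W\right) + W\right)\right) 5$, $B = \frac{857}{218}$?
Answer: $- \frac{1045323506423}{243070} \approx -4.3005 \cdot 10^{6}$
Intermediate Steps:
$B = \frac{857}{218}$ ($B = 857 \cdot \frac{1}{218} = \frac{857}{218} \approx 3.9312$)
$F{\left(y,W \right)} = 10 + 5 y + 25 W$ ($F{\left(y,W \right)} = \left(2 + \left(\left(y + 4 W\right) + W\right)\right) 5 = \left(2 + \left(y + 5 W\right)\right) 5 = \left(2 + y + 5 W\right) 5 = 10 + 5 y + 25 W$)
$d{\left(f \right)} = f + \frac{857}{218 f}$
$d{\left(F{\left(46,35 \right)} \right)} - 4301619 = \left(\left(10 + 5 \cdot 46 + 25 \cdot 35\right) + \frac{857}{218 \left(10 + 5 \cdot 46 + 25 \cdot 35\right)}\right) - 4301619 = \left(\left(10 + 230 + 875\right) + \frac{857}{218 \left(10 + 230 + 875\right)}\right) - 4301619 = \left(1115 + \frac{857}{218 \cdot 1115}\right) - 4301619 = \left(1115 + \frac{857}{218} \cdot \frac{1}{1115}\right) - 4301619 = \left(1115 + \frac{857}{243070}\right) - 4301619 = \frac{271023907}{243070} - 4301619 = - \frac{1045323506423}{243070}$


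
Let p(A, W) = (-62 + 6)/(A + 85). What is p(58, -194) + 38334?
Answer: 5481706/143 ≈ 38334.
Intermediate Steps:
p(A, W) = -56/(85 + A)
p(58, -194) + 38334 = -56/(85 + 58) + 38334 = -56/143 + 38334 = 5481706/143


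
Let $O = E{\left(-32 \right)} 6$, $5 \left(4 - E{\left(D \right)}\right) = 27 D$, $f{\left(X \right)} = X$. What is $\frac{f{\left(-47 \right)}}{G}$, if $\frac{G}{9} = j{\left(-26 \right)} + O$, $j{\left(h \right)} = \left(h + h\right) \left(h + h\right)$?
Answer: $- \frac{235}{169416} \approx -0.0013871$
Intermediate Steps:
$E{\left(D \right)} = 4 - \frac{27 D}{5}$
$j{\left(h \right)} = 4 h^{2}$ ($j{\left(h \right)} = 2 h 2 h = 4 h^{2}$)
$O = \frac{5304}{5}$ ($O = \left(4 - - \frac{864}{5}\right) 6 = \left(4 + \frac{864}{5}\right) 6 = \frac{884}{5} \cdot 6 = \frac{5304}{5} \approx 1060.8$)
$G = \frac{169416}{5}$ ($G = 9 \left(4 \left(-26\right)^{2} + \frac{5304}{5}\right) = 9 \left(4 \cdot 676 + \frac{5304}{5}\right) = 9 \left(2704 + \frac{5304}{5}\right) = 9 \cdot \frac{18824}{5} = \frac{169416}{5} \approx 33883.0$)
$\frac{f{\left(-47 \right)}}{G} = - \frac{47}{\frac{169416}{5}} = \left(-47\right) \frac{5}{169416} = - \frac{235}{169416}$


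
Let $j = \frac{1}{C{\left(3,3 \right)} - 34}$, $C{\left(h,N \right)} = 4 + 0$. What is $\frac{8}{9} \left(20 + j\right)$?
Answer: $\frac{2396}{135} \approx 17.748$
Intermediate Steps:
$C{\left(h,N \right)} = 4$
$j = - \frac{1}{30}$ ($j = \frac{1}{4 - 34} = \frac{1}{-30} = - \frac{1}{30} \approx -0.033333$)
$\frac{8}{9} \left(20 + j\right) = \frac{8}{9} \left(20 - \frac{1}{30}\right) = 8 \cdot \frac{1}{9} \cdot \frac{599}{30} = \frac{8}{9} \cdot \frac{599}{30} = \frac{2396}{135}$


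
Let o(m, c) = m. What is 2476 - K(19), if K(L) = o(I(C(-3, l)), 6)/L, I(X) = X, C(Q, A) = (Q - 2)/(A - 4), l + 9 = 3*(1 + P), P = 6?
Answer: 376357/152 ≈ 2476.0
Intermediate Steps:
l = 12 (l = -9 + 3*(1 + 6) = -9 + 3*7 = -9 + 21 = 12)
C(Q, A) = (-2 + Q)/(-4 + A)
K(L) = -5/(8*L) (K(L) = ((-2 - 3)/(-4 + 12))/L = (-5/8)/L = ((⅛)*(-5))/L = -5/(8*L))
2476 - K(19) = 2476 - (-5)/(8*19) = 2476 - 1*(-5/152) = 2476 + 5/152 = 376357/152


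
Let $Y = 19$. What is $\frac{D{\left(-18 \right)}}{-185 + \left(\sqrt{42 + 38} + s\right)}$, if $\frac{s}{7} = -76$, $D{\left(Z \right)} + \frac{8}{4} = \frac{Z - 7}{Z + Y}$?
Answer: $\frac{19359}{514009} + \frac{108 \sqrt{5}}{514009} \approx 0.038133$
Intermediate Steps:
$D{\left(Z \right)} = -2 + \frac{-7 + Z}{19 + Z}$ ($D{\left(Z \right)} = -2 + \frac{Z - 7}{Z + 19} = -2 + \frac{-7 + Z}{19 + Z}$)
$s = -532$ ($s = 7 \left(-76\right) = -532$)
$\frac{D{\left(-18 \right)}}{-185 + \left(\sqrt{42 + 38} + s\right)} = \frac{\frac{1}{19 - 18} \left(-45 - -18\right)}{-185 - \left(532 - \sqrt{42 + 38}\right)} = \frac{1^{-1} \left(-45 + 18\right)}{-185 - \left(532 - \sqrt{80}\right)} = \frac{1 \left(-27\right)}{-185 - \left(532 - 4 \sqrt{5}\right)} = - \frac{27}{-185 - \left(532 - 4 \sqrt{5}\right)} = - \frac{27}{-717 + 4 \sqrt{5}}$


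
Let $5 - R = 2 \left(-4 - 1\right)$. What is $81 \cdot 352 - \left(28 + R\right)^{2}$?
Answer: $26663$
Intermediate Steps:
$R = 15$ ($R = 5 - 2 \left(-4 - 1\right) = 5 - 2 \left(-5\right) = 5 - -10 = 5 + 10 = 15$)
$81 \cdot 352 - \left(28 + R\right)^{2} = 81 \cdot 352 - \left(28 + 15\right)^{2} = 28512 - 43^{2} = 28512 - 1849 = 26663$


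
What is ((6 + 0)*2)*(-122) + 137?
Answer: -1327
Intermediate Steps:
((6 + 0)*2)*(-122) + 137 = (6*2)*(-122) + 137 = 12*(-122) + 137 = -1464 + 137 = -1327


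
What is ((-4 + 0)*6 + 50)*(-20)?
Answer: -520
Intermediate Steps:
((-4 + 0)*6 + 50)*(-20) = (-4*6 + 50)*(-20) = (-24 + 50)*(-20) = 26*(-20) = -520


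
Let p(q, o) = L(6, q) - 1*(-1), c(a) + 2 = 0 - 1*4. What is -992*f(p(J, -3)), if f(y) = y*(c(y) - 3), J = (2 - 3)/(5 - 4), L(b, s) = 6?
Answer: 62496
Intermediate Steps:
c(a) = -6 (c(a) = -2 + (0 - 1*4) = -2 + (0 - 4) = -2 - 4 = -6)
J = -1 (J = -1/1 = -1*1 = -1)
p(q, o) = 7 (p(q, o) = 6 - 1*(-1) = 6 + 1 = 7)
f(y) = -9*y (f(y) = y*(-6 - 3) = y*(-9) = -9*y)
-992*f(p(J, -3)) = -(-8928)*7 = -992*(-63) = 62496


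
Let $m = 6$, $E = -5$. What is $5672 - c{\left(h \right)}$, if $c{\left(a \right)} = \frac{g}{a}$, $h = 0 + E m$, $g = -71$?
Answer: $\frac{170089}{30} \approx 5669.6$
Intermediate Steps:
$h = -30$ ($h = 0 - 30 = -30$)
$c{\left(a \right)} = - \frac{71}{a}$
$5672 - c{\left(h \right)} = 5672 - - \frac{71}{-30} = 5672 - \left(-71\right) \left(- \frac{1}{30}\right) = 5672 - \frac{71}{30} = \frac{170089}{30}$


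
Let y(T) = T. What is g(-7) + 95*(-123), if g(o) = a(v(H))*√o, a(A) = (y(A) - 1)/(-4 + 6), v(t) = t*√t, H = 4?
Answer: -11685 + 7*I*√7/2 ≈ -11685.0 + 9.2601*I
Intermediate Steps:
v(t) = t^(3/2)
a(A) = -½ + A/2 (a(A) = (A - 1)/(-4 + 6) = (-1 + A)/2 = (-1 + A)*(½) = -½ + A/2)
g(o) = 7*√o/2 (g(o) = (-½ + 4^(3/2)/2)*√o = (-½ + (½)*8)*√o = (-½ + 4)*√o = 7*√o/2)
g(-7) + 95*(-123) = 7*√(-7)/2 + 95*(-123) = 7*(I*√7)/2 - 11685 = 7*I*√7/2 - 11685 = -11685 + 7*I*√7/2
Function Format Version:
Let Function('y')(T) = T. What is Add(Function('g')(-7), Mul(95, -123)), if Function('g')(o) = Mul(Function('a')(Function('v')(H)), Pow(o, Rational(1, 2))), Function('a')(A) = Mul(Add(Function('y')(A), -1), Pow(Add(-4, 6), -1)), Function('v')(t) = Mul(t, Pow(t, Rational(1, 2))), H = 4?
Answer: Add(-11685, Mul(Rational(7, 2), I, Pow(7, Rational(1, 2)))) ≈ Add(-11685., Mul(9.2601, I))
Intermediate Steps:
Function('v')(t) = Pow(t, Rational(3, 2))
Function('a')(A) = Add(Rational(-1, 2), Mul(Rational(1, 2), A)) (Function('a')(A) = Mul(Add(A, -1), Pow(Add(-4, 6), -1)) = Mul(Add(-1, A), Pow(2, -1)) = Mul(Add(-1, A), Rational(1, 2)) = Add(Rational(-1, 2), Mul(Rational(1, 2), A)))
Function('g')(o) = Mul(Rational(7, 2), Pow(o, Rational(1, 2))) (Function('g')(o) = Mul(Add(Rational(-1, 2), Mul(Rational(1, 2), Pow(4, Rational(3, 2)))), Pow(o, Rational(1, 2))) = Mul(Add(Rational(-1, 2), Mul(Rational(1, 2), 8)), Pow(o, Rational(1, 2))) = Mul(Add(Rational(-1, 2), 4), Pow(o, Rational(1, 2))) = Mul(Rational(7, 2), Pow(o, Rational(1, 2))))
Add(Function('g')(-7), Mul(95, -123)) = Add(Mul(Rational(7, 2), Pow(-7, Rational(1, 2))), Mul(95, -123)) = Add(Mul(Rational(7, 2), Mul(I, Pow(7, Rational(1, 2)))), -11685) = Add(Mul(Rational(7, 2), I, Pow(7, Rational(1, 2))), -11685) = Add(-11685, Mul(Rational(7, 2), I, Pow(7, Rational(1, 2))))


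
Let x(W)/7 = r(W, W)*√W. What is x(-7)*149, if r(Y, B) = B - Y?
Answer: 0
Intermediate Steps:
x(W) = 0 (x(W) = 7*((W - W)*√W) = 7*(0*√W) = 7*0 = 0)
x(-7)*149 = 0*149 = 0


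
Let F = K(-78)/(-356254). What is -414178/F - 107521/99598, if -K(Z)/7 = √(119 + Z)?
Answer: -5659/5242 - 147552569212*√41/287 ≈ -3.2920e+9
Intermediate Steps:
K(Z) = -7*√(119 + Z)
F = 7*√41/356254 (F = -7*√(119 - 78)/(-356254) = -7*√41*(-1/356254) = 7*√41/356254 ≈ 0.00012581)
-414178/F - 107521/99598 = -414178*356254*√41/287 - 107521/99598 = -147552569212*√41/287 - 107521*1/99598 = -147552569212*√41/287 - 5659/5242 = -5659/5242 - 147552569212*√41/287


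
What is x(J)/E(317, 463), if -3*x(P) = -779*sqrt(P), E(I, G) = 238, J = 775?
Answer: 3895*sqrt(31)/714 ≈ 30.373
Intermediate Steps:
x(P) = 779*sqrt(P)/3 (x(P) = -(-779)*sqrt(P)/3 = 779*sqrt(P)/3)
x(J)/E(317, 463) = (779*sqrt(775)/3)/238 = (779*(5*sqrt(31))/3)*(1/238) = (3895*sqrt(31)/3)*(1/238) = 3895*sqrt(31)/714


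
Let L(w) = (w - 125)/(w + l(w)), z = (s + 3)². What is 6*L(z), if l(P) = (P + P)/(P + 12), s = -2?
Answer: -3224/5 ≈ -644.80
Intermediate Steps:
l(P) = 2*P/(12 + P) (l(P) = (2*P)/(12 + P) = 2*P/(12 + P))
z = 1 (z = (-2 + 3)² = 1² = 1)
L(w) = (-125 + w)/(w + 2*w/(12 + w)) (L(w) = (w - 125)/(w + 2*w/(12 + w)) = (-125 + w)/(w + 2*w/(12 + w)))
6*L(z) = 6*((-125 + 1)*(12 + 1)/(1*(14 + 1))) = 6*(1*(-124)*13/15) = 6*(1*(1/15)*(-124)*13) = 6*(-1612/15) = -3224/5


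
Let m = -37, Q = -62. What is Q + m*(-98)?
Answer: 3564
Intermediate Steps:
Q + m*(-98) = -62 - 37*(-98) = -62 + 3626 = 3564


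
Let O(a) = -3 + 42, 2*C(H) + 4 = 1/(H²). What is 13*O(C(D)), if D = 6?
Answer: 507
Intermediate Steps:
C(H) = -2 + 1/(2*H²) (C(H) = -2 + 1/(2*(H²)) = -2 + 1/(2*H²))
O(a) = 39
13*O(C(D)) = 13*39 = 507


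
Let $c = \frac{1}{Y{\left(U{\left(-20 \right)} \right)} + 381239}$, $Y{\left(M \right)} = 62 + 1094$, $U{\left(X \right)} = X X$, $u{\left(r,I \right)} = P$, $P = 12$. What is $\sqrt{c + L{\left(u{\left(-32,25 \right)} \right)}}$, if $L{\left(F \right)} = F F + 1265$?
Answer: $\frac{2 \sqrt{51508086060405}}{382395} \approx 37.537$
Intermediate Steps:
$u{\left(r,I \right)} = 12$
$L{\left(F \right)} = 1265 + F^{2}$ ($L{\left(F \right)} = F^{2} + 1265 = 1265 + F^{2}$)
$U{\left(X \right)} = X^{2}$
$Y{\left(M \right)} = 1156$
$c = \frac{1}{382395}$ ($c = \frac{1}{1156 + 381239} = \frac{1}{382395} \approx 2.6151 \cdot 10^{-6}$)
$\sqrt{c + L{\left(u{\left(-32,25 \right)} \right)}} = \sqrt{\frac{1}{382395} + \left(1265 + 12^{2}\right)} = \sqrt{\frac{1}{382395} + \left(1265 + 144\right)} = \sqrt{\frac{1}{382395} + 1409} = \sqrt{\frac{538794556}{382395}} = \frac{2 \sqrt{51508086060405}}{382395}$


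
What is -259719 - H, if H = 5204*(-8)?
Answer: -218087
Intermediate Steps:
H = -41632
-259719 - H = -259719 - 1*(-41632) = -259719 + 41632 = -218087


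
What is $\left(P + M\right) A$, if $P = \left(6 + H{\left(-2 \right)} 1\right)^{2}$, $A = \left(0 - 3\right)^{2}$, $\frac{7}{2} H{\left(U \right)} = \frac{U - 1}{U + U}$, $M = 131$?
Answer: $\frac{299205}{196} \approx 1526.6$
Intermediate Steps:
$H{\left(U \right)} = \frac{-1 + U}{7 U}$ ($H{\left(U \right)} = \frac{2 \frac{U - 1}{U + U}}{7} = \frac{2 \frac{-1 + U}{2 U}}{7} = \frac{-1 + U}{7 U}$)
$A = 9$ ($A = \left(-3\right)^{2} = 9$)
$P = \frac{7569}{196}$ ($P = \left(6 + \frac{-1 - 2}{7 \left(-2\right)} 1\right)^{2} = \left(6 + \frac{1}{7} \left(- \frac{1}{2}\right) \left(-3\right) 1\right)^{2} = \left(6 + \frac{3}{14} \cdot 1\right)^{2} = \left(6 + \frac{3}{14}\right)^{2} = \left(\frac{87}{14}\right)^{2} = \frac{7569}{196} \approx 38.617$)
$\left(P + M\right) A = \left(\frac{7569}{196} + 131\right) 9 = \frac{33245}{196} \cdot 9 = \frac{299205}{196}$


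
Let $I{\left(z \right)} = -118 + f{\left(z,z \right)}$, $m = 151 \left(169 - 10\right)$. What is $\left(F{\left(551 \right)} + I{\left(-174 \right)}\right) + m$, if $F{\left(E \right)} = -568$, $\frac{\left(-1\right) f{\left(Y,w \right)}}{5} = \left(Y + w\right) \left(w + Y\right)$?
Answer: $-582197$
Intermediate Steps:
$f{\left(Y,w \right)} = - 5 \left(Y + w\right)^{2}$ ($f{\left(Y,w \right)} = - 5 \left(Y + w\right) \left(w + Y\right) = - 5 \left(Y + w\right) \left(Y + w\right) = - 5 \left(Y + w\right)^{2}$)
$m = 24009$ ($m = 151 \cdot 159 = 24009$)
$I{\left(z \right)} = -118 - 20 z^{2}$ ($I{\left(z \right)} = -118 - 5 \left(z + z\right)^{2} = -118 - 5 \left(2 z\right)^{2} = -118 - 5 \cdot 4 z^{2} = -118 - 20 z^{2}$)
$\left(F{\left(551 \right)} + I{\left(-174 \right)}\right) + m = \left(-568 - \left(118 + 20 \left(-174\right)^{2}\right)\right) + 24009 = \left(-568 - 605638\right) + 24009 = -606206 + 24009 = -582197$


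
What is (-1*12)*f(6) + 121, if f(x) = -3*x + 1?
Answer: 325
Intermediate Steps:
f(x) = 1 - 3*x
(-1*12)*f(6) + 121 = (-1*12)*(1 - 3*6) + 121 = -12*(1 - 18) + 121 = -12*(-17) + 121 = 204 + 121 = 325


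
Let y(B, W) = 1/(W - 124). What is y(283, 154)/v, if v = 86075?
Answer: 1/2582250 ≈ 3.8726e-7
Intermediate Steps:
y(B, W) = 1/(-124 + W)
y(283, 154)/v = 1/((-124 + 154)*86075) = (1/86075)/30 = (1/30)*(1/86075) = 1/2582250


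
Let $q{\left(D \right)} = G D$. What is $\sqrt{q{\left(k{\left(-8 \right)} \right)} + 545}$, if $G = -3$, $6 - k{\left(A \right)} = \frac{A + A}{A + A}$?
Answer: $\sqrt{530} \approx 23.022$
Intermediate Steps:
$k{\left(A \right)} = 5$ ($k{\left(A \right)} = 6 - \frac{A + A}{A + A} = 6 - \frac{2 A}{2 A} = 6 - 2 A \frac{1}{2 A} = 6 - 1 = 5$)
$q{\left(D \right)} = - 3 D$
$\sqrt{q{\left(k{\left(-8 \right)} \right)} + 545} = \sqrt{\left(-3\right) 5 + 545} = \sqrt{-15 + 545} = \sqrt{530}$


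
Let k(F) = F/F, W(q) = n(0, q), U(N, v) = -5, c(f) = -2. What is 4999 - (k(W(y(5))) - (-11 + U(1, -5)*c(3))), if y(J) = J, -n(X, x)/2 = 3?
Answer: 4997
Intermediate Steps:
n(X, x) = -6 (n(X, x) = -2*3 = -6)
W(q) = -6
k(F) = 1
4999 - (k(W(y(5))) - (-11 + U(1, -5)*c(3))) = 4999 - (1 - (-11 - 5*(-2))) = 4999 - (1 - (-11 + 10)) = 4999 - (1 - 1*(-1)) = 4999 - (1 + 1) = 4999 - 1*2 = 4999 - 2 = 4997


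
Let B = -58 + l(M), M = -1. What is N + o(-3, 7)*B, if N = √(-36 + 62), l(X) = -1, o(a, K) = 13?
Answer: -767 + √26 ≈ -761.90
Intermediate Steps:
B = -59 (B = -58 - 1 = -59)
N = √26 ≈ 5.0990
N + o(-3, 7)*B = √26 + 13*(-59) = √26 - 767 = -767 + √26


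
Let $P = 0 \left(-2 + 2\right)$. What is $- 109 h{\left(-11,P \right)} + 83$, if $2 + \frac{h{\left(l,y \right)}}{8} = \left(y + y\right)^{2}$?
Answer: $1827$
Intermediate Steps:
$P = 0$ ($P = 0 \cdot 0 = 0$)
$h{\left(l,y \right)} = -16 + 32 y^{2}$ ($h{\left(l,y \right)} = -16 + 8 \left(y + y\right)^{2} = -16 + 8 \left(2 y\right)^{2} = -16 + 8 \cdot 4 y^{2} = -16 + 32 y^{2}$)
$- 109 h{\left(-11,P \right)} + 83 = - 109 \left(-16 + 32 \cdot 0^{2}\right) + 83 = - 109 \left(-16 + 32 \cdot 0\right) + 83 = - 109 \left(-16 + 0\right) + 83 = \left(-109\right) \left(-16\right) + 83 = 1744 + 83 = 1827$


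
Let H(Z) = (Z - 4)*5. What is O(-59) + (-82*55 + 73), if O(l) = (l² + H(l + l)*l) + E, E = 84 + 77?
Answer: 35195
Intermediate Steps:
H(Z) = -20 + 5*Z (H(Z) = (-4 + Z)*5 = -20 + 5*Z)
E = 161
O(l) = 161 + l² + l*(-20 + 10*l) (O(l) = (l² + (-20 + 5*(l + l))*l) + 161 = (l² + (-20 + 5*(2*l))*l) + 161 = (l² + (-20 + 10*l)*l) + 161 = (l² + l*(-20 + 10*l)) + 161 = 161 + l² + l*(-20 + 10*l))
O(-59) + (-82*55 + 73) = (161 - 20*(-59) + 11*(-59)²) + (-82*55 + 73) = (161 + 1180 + 11*3481) + (-4510 + 73) = (161 + 1180 + 38291) - 4437 = 39632 - 4437 = 35195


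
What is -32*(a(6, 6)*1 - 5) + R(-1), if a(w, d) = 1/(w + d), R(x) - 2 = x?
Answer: 475/3 ≈ 158.33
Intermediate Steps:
R(x) = 2 + x
a(w, d) = 1/(d + w)
-32*(a(6, 6)*1 - 5) + R(-1) = -32*(1/(6 + 6) - 5) + (2 - 1) = -32*(1/12 - 5) + 1 = -32*(-59/12) + 1 = 472/3 + 1 = 475/3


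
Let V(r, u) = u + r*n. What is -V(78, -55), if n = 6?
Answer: -413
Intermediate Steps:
V(r, u) = u + 6*r (V(r, u) = u + r*6 = u + 6*r)
-V(78, -55) = -(-55 + 6*78) = -(-55 + 468) = -1*413 = -413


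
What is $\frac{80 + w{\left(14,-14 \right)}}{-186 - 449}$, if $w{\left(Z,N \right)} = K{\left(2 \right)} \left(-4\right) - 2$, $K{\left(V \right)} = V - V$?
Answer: $- \frac{78}{635} \approx -0.12283$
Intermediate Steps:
$K{\left(V \right)} = 0$
$w{\left(Z,N \right)} = -2$ ($w{\left(Z,N \right)} = 0 \left(-4\right) - 2 = 0 - 2 = -2$)
$\frac{80 + w{\left(14,-14 \right)}}{-186 - 449} = \frac{80 - 2}{-186 - 449} = \frac{78}{-635} = 78 \left(- \frac{1}{635}\right) = - \frac{78}{635}$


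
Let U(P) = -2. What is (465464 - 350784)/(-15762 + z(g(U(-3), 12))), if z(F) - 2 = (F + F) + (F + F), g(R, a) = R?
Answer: -14335/1971 ≈ -7.2730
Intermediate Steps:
z(F) = 2 + 4*F (z(F) = 2 + ((F + F) + (F + F)) = 2 + (2*F + 2*F) = 2 + 4*F)
(465464 - 350784)/(-15762 + z(g(U(-3), 12))) = (465464 - 350784)/(-15762 + (2 + 4*(-2))) = 114680/(-15762 + (2 - 8)) = 114680/(-15762 - 6) = 114680/(-15768) = 114680*(-1/15768) = -14335/1971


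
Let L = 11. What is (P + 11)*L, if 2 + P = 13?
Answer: 242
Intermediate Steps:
P = 11 (P = -2 + 13 = 11)
(P + 11)*L = (11 + 11)*11 = 22*11 = 242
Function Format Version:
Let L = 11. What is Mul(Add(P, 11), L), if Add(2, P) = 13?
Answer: 242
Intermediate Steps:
P = 11 (P = Add(-2, 13) = 11)
Mul(Add(P, 11), L) = Mul(Add(11, 11), 11) = Mul(22, 11) = 242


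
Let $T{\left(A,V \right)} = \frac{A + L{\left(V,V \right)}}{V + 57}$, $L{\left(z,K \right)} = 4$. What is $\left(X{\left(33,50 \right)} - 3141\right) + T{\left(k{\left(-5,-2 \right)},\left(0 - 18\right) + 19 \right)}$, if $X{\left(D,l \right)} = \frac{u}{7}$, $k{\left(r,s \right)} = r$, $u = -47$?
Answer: $- \frac{1277979}{406} \approx -3147.7$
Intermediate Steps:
$X{\left(D,l \right)} = - \frac{47}{7}$
$T{\left(A,V \right)} = \frac{4 + A}{57 + V}$ ($T{\left(A,V \right)} = \frac{A + 4}{V + 57} = \frac{4 + A}{57 + V}$)
$\left(X{\left(33,50 \right)} - 3141\right) + T{\left(k{\left(-5,-2 \right)},\left(0 - 18\right) + 19 \right)} = \left(- \frac{47}{7} - 3141\right) + \frac{4 - 5}{57 + \left(\left(0 - 18\right) + 19\right)} = - \frac{22034}{7} + \frac{1}{57 + \left(-18 + 19\right)} \left(-1\right) = - \frac{22034}{7} + \frac{1}{57 + 1} \left(-1\right) = - \frac{22034}{7} + \frac{1}{58} \left(-1\right) = - \frac{22034}{7} - \frac{1}{58} = - \frac{1277979}{406}$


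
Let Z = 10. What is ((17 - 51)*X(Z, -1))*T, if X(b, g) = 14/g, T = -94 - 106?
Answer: -95200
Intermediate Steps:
T = -200
((17 - 51)*X(Z, -1))*T = ((17 - 51)*(14/(-1)))*(-200) = -476*(-1)*(-200) = -34*(-14)*(-200) = 476*(-200) = -95200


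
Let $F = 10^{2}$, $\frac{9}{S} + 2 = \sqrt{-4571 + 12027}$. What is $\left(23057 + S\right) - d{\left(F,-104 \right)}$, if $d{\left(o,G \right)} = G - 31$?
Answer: $\frac{9601489}{414} + \frac{\sqrt{466}}{207} \approx 23192.0$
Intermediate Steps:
$S = \frac{9}{-2 + 4 \sqrt{466}}$ ($S = \frac{9}{-2 + \sqrt{-4571 + 12027}} = \frac{9}{-2 + \sqrt{7456}} = \frac{9}{-2 + 4 \sqrt{466}} \approx 0.1067$)
$F = 100$
$d{\left(o,G \right)} = -31 + G$
$\left(23057 + S\right) - d{\left(F,-104 \right)} = \left(23057 + \left(\frac{1}{414} + \frac{\sqrt{466}}{207}\right)\right) - \left(-31 - 104\right) = \left(\frac{9545599}{414} + \frac{\sqrt{466}}{207}\right) - -135 = \left(\frac{9545599}{414} + \frac{\sqrt{466}}{207}\right) + 135 = \frac{9601489}{414} + \frac{\sqrt{466}}{207}$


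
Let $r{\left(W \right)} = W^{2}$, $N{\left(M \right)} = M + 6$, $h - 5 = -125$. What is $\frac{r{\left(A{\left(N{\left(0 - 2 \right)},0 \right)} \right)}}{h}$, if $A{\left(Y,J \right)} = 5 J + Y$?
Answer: $- \frac{2}{15} \approx -0.13333$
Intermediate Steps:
$h = -120$ ($h = 5 - 125 = -120$)
$N{\left(M \right)} = 6 + M$
$A{\left(Y,J \right)} = Y + 5 J$
$\frac{r{\left(A{\left(N{\left(0 - 2 \right)},0 \right)} \right)}}{h} = \frac{\left(\left(6 + \left(0 - 2\right)\right) + 5 \cdot 0\right)^{2}}{-120} = \left(\left(6 + \left(0 - 2\right)\right) + 0\right)^{2} \left(- \frac{1}{120}\right) = \left(\left(6 - 2\right) + 0\right)^{2} \left(- \frac{1}{120}\right) = \left(4 + 0\right)^{2} \left(- \frac{1}{120}\right) = 4^{2} \left(- \frac{1}{120}\right) = 16 \left(- \frac{1}{120}\right) = - \frac{2}{15}$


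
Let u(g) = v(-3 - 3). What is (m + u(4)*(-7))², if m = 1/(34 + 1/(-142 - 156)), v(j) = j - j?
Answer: 88804/102637161 ≈ 0.00086522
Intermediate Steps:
v(j) = 0
u(g) = 0
m = 298/10131 (m = 1/(34 + 1/(-298)) = 1/(34 - 1/298) = 1/(10131/298) = 298/10131 ≈ 0.029415)
(m + u(4)*(-7))² = (298/10131 + 0*(-7))² = (298/10131 + 0)² = (298/10131)² = 88804/102637161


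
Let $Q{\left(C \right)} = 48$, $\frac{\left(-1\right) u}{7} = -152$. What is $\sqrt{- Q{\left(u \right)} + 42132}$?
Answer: $6 \sqrt{1169} \approx 205.14$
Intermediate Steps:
$u = 1064$ ($u = \left(-7\right) \left(-152\right) = 1064$)
$\sqrt{- Q{\left(u \right)} + 42132} = \sqrt{\left(-1\right) 48 + 42132} = \sqrt{-48 + 42132} = \sqrt{42084} = 6 \sqrt{1169}$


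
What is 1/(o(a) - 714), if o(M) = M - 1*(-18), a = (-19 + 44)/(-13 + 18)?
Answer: -1/691 ≈ -0.0014472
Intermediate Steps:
a = 5 (a = 25/5 = 25*(⅕) = 5)
o(M) = 18 + M (o(M) = M + 18 = 18 + M)
1/(o(a) - 714) = 1/((18 + 5) - 714) = 1/(23 - 714) = 1/(-691) = -1/691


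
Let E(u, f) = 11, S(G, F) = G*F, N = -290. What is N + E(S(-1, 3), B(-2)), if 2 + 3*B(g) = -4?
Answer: -279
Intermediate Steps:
B(g) = -2 (B(g) = -⅔ + (⅓)*(-4) = -⅔ - 4/3 = -2)
S(G, F) = F*G
N + E(S(-1, 3), B(-2)) = -290 + 11 = -279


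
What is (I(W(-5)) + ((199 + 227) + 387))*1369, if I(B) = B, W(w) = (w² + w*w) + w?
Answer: 1174602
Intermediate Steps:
W(w) = w + 2*w² (W(w) = (w² + w²) + w = 2*w² + w = w + 2*w²)
(I(W(-5)) + ((199 + 227) + 387))*1369 = (-5*(1 + 2*(-5)) + ((199 + 227) + 387))*1369 = (-5*(1 - 10) + (426 + 387))*1369 = (-5*(-9) + 813)*1369 = (45 + 813)*1369 = 858*1369 = 1174602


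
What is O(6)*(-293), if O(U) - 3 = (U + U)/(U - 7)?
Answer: 2637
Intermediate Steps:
O(U) = 3 + 2*U/(-7 + U) (O(U) = 3 + (U + U)/(U - 7) = 3 + (2*U)/(-7 + U) = 3 + 2*U/(-7 + U))
O(6)*(-293) = ((-21 + 5*6)/(-7 + 6))*(-293) = ((-21 + 30)/(-1))*(-293) = -1*9*(-293) = -9*(-293) = 2637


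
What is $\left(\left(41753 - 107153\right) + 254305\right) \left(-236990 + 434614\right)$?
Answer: $37332161720$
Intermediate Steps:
$\left(\left(41753 - 107153\right) + 254305\right) \left(-236990 + 434614\right) = \left(\left(41753 - 107153\right) + 254305\right) 197624 = \left(-65400 + 254305\right) 197624 = 188905 \cdot 197624 = 37332161720$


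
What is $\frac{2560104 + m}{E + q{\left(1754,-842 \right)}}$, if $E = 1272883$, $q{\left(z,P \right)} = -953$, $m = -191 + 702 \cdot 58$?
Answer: $\frac{2600629}{1271930} \approx 2.0446$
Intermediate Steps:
$m = 40525$ ($m = -191 + 40716 = 40525$)
$\frac{2560104 + m}{E + q{\left(1754,-842 \right)}} = \frac{2560104 + 40525}{1272883 - 953} = \frac{2600629}{1271930}$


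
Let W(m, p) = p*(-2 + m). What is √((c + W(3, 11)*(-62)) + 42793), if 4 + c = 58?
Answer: 3*√4685 ≈ 205.34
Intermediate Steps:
c = 54 (c = -4 + 58 = 54)
√((c + W(3, 11)*(-62)) + 42793) = √((54 + (11*(-2 + 3))*(-62)) + 42793) = √((54 + (11*1)*(-62)) + 42793) = √((54 + 11*(-62)) + 42793) = √((54 - 682) + 42793) = √(-628 + 42793) = √42165 = 3*√4685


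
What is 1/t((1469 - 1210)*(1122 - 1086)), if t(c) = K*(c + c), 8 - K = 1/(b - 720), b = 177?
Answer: 181/27008520 ≈ 6.7016e-6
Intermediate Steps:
K = 4345/543 (K = 8 - 1/(177 - 720) = 8 - 1/(-543) = 8 - 1*(-1/543) = 8 + 1/543 = 4345/543 ≈ 8.0018)
t(c) = 8690*c/543 (t(c) = 4345*(c + c)/543 = 4345*(2*c)/543 = 8690*c/543)
1/t((1469 - 1210)*(1122 - 1086)) = 1/(8690*((1469 - 1210)*(1122 - 1086))/543) = 1/(8690*(259*36)/543) = 1/((8690/543)*9324) = 1/(27008520/181) = 181/27008520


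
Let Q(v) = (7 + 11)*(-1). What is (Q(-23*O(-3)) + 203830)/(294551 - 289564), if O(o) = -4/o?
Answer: 203812/4987 ≈ 40.869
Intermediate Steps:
Q(v) = -18 (Q(v) = 18*(-1) = -18)
(Q(-23*O(-3)) + 203830)/(294551 - 289564) = (-18 + 203830)/(294551 - 289564) = 203812/4987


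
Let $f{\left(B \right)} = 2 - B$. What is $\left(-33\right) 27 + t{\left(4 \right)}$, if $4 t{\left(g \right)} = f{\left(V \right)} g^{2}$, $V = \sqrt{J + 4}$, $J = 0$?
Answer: $-891$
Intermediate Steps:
$V = 2$ ($V = \sqrt{0 + 4} = \sqrt{4} = 2$)
$t{\left(g \right)} = 0$ ($t{\left(g \right)} = \frac{\left(2 - 2\right) g^{2}}{4} = \frac{0 g^{2}}{4} = \frac{1}{4} \cdot 0 = 0$)
$\left(-33\right) 27 + t{\left(4 \right)} = \left(-33\right) 27 + 0 = -891 + 0 = -891$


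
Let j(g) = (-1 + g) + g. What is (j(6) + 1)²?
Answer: 144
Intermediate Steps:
j(g) = -1 + 2*g
(j(6) + 1)² = ((-1 + 2*6) + 1)² = ((-1 + 12) + 1)² = (11 + 1)² = 12² = 144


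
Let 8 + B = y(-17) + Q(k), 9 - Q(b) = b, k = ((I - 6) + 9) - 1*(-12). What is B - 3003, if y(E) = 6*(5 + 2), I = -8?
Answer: -2967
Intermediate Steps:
y(E) = 42 (y(E) = 6*7 = 42)
k = 7 (k = ((-8 - 6) + 9) - 1*(-12) = (-14 + 9) + 12 = -5 + 12 = 7)
Q(b) = 9 - b
B = 36 (B = -8 + (42 + (9 - 1*7)) = -8 + (42 + (9 - 7)) = -8 + (42 + 2) = -8 + 44 = 36)
B - 3003 = 36 - 3003 = -2967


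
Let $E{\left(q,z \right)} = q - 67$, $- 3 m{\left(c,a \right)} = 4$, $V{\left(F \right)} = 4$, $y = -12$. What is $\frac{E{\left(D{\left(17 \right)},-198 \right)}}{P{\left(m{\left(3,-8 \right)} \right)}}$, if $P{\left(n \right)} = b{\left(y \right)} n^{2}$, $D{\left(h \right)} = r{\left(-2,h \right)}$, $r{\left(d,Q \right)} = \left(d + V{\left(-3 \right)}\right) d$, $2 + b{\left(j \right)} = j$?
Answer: $\frac{639}{224} \approx 2.8527$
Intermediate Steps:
$b{\left(j \right)} = -2 + j$
$m{\left(c,a \right)} = - \frac{4}{3}$ ($m{\left(c,a \right)} = \left(- \frac{1}{3}\right) 4 = - \frac{4}{3}$)
$r{\left(d,Q \right)} = d \left(4 + d\right)$ ($r{\left(d,Q \right)} = \left(d + 4\right) d = \left(4 + d\right) d = d \left(4 + d\right)$)
$D{\left(h \right)} = -4$ ($D{\left(h \right)} = - 2 \left(4 - 2\right) = \left(-2\right) 2 = -4$)
$P{\left(n \right)} = - 14 n^{2}$ ($P{\left(n \right)} = \left(-2 - 12\right) n^{2} = - 14 n^{2}$)
$E{\left(q,z \right)} = -67 + q$ ($E{\left(q,z \right)} = q - 67 = -67 + q$)
$\frac{E{\left(D{\left(17 \right)},-198 \right)}}{P{\left(m{\left(3,-8 \right)} \right)}} = \frac{-67 - 4}{\left(-14\right) \left(- \frac{4}{3}\right)^{2}} = - \frac{71}{\left(-14\right) \frac{16}{9}} = - \frac{71}{- \frac{224}{9}} = \left(-71\right) \left(- \frac{9}{224}\right) = \frac{639}{224}$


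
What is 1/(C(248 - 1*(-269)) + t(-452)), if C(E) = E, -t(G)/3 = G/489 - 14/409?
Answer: 66667/34658553 ≈ 0.0019235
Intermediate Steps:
t(G) = 42/409 - G/163 (t(G) = -3*(G/489 - 14/409) = -3*(-14/409 + G/489) = 42/409 - G/163)
1/(C(248 - 1*(-269)) + t(-452)) = 1/((248 - 1*(-269)) + (42/409 - 1/163*(-452))) = 1/((248 + 269) + (42/409 + 452/163)) = 1/(517 + 191714/66667) = 1/(34658553/66667) = 66667/34658553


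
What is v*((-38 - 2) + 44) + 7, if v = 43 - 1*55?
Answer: -41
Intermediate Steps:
v = -12 (v = 43 - 55 = -12)
v*((-38 - 2) + 44) + 7 = -12*((-38 - 2) + 44) + 7 = -12*(-40 + 44) + 7 = -12*4 + 7 = -48 + 7 = -41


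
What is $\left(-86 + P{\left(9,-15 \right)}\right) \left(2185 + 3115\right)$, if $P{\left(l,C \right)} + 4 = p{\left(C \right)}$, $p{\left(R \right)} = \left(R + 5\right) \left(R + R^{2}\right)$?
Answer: $-11607000$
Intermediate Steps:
$p{\left(R \right)} = \left(5 + R\right) \left(R + R^{2}\right)$
$P{\left(l,C \right)} = -4 + C \left(5 + C^{2} + 6 C\right)$
$\left(-86 + P{\left(9,-15 \right)}\right) \left(2185 + 3115\right) = \left(-86 - \left(4 + 15 \left(5 + \left(-15\right)^{2} + 6 \left(-15\right)\right)\right)\right) \left(2185 + 3115\right) = \left(-86 - \left(4 + 15 \left(5 + 225 - 90\right)\right)\right) 5300 = \left(-86 - 2104\right) 5300 = \left(-2190\right) 5300 = -11607000$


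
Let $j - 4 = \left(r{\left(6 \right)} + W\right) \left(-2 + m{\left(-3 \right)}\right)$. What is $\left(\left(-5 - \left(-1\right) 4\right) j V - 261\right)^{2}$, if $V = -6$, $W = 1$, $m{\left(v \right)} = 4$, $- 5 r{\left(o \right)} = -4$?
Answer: $\frac{1159929}{25} \approx 46397.0$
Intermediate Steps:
$r{\left(o \right)} = \frac{4}{5}$ ($r{\left(o \right)} = \left(- \frac{1}{5}\right) \left(-4\right) = \frac{4}{5}$)
$j = \frac{38}{5}$ ($j = 4 + \left(\frac{4}{5} + 1\right) \left(-2 + 4\right) = 4 + \frac{9}{5} \cdot 2 = 4 + \frac{18}{5} = \frac{38}{5} \approx 7.6$)
$\left(\left(-5 - \left(-1\right) 4\right) j V - 261\right)^{2} = \left(\left(-5 - \left(-1\right) 4\right) \frac{38}{5} \left(-6\right) - 261\right)^{2} = \left(\left(-5 - -4\right) \frac{38}{5} \left(-6\right) - 261\right)^{2} = \left(\left(-5 + 4\right) \frac{38}{5} \left(-6\right) - 261\right)^{2} = \left(\left(-1\right) \frac{38}{5} \left(-6\right) - 261\right)^{2} = \left(\left(- \frac{38}{5}\right) \left(-6\right) - 261\right)^{2} = \left(\frac{228}{5} - 261\right)^{2} = \left(- \frac{1077}{5}\right)^{2} = \frac{1159929}{25}$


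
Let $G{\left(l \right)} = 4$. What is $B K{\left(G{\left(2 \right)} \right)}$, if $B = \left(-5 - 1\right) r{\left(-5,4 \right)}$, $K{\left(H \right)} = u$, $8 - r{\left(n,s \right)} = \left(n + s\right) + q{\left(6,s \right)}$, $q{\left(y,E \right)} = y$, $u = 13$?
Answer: $-234$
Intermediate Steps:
$r{\left(n,s \right)} = 2 - n - s$ ($r{\left(n,s \right)} = 8 - \left(\left(n + s\right) + 6\right) = 8 - \left(6 + n + s\right) = 2 - n - s$)
$K{\left(H \right)} = 13$
$B = -18$ ($B = \left(-5 - 1\right) \left(2 - -5 - 4\right) = - 6 \left(2 + 5 - 4\right) = \left(-6\right) 3 = -18$)
$B K{\left(G{\left(2 \right)} \right)} = \left(-18\right) 13 = -234$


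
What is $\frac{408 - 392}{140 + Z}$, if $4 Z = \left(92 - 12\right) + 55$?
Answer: $\frac{64}{695} \approx 0.092086$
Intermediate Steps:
$Z = \frac{135}{4}$ ($Z = \frac{\left(92 - 12\right) + 55}{4} = \frac{80 + 55}{4} = \frac{1}{4} \cdot 135 = \frac{135}{4} \approx 33.75$)
$\frac{408 - 392}{140 + Z} = \frac{408 - 392}{140 + \frac{135}{4}} = \frac{16}{\frac{695}{4}} = 16 \cdot \frac{4}{695} = \frac{64}{695}$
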